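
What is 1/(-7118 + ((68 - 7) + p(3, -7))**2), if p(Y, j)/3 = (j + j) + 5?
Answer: -1/5962 ≈ -0.00016773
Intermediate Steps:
p(Y, j) = 15 + 6*j (p(Y, j) = 3*((j + j) + 5) = 3*(2*j + 5) = 3*(5 + 2*j) = 15 + 6*j)
1/(-7118 + ((68 - 7) + p(3, -7))**2) = 1/(-7118 + ((68 - 7) + (15 + 6*(-7)))**2) = 1/(-7118 + (61 + (15 - 42))**2) = 1/(-7118 + (61 - 27)**2) = 1/(-7118 + 34**2) = 1/(-7118 + 1156) = 1/(-5962) = -1/5962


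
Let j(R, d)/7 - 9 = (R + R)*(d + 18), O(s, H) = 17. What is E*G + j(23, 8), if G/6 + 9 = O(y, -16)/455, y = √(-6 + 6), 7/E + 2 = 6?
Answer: 542158/65 ≈ 8340.9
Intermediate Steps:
E = 7/4 (E = 7/(-2 + 6) = 7/4 ≈ 1.7500)
y = 0 (y = √0 = 0)
j(R, d) = 63 + 14*R*(18 + d) (j(R, d) = 63 + 7*((R + R)*(d + 18)) = 63 + 7*((2*R)*(18 + d)) = 63 + 7*(2*R*(18 + d)) = 63 + 14*R*(18 + d))
G = -24468/455 (G = -54 + 6*(17/455) = -54 + 102/455 = -24468/455 ≈ -53.776)
E*G + j(23, 8) = (7/4)*(-24468/455) + (63 + 252*23 + 14*23*8) = -6117/65 + (63 + 5796 + 2576) = -6117/65 + 8435 = 542158/65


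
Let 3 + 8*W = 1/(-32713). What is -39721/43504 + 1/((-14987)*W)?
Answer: -14602805520741/15996683781680 ≈ -0.91286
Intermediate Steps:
W = -24535/65426 (W = -3/8 + (⅛)/(-32713) = -3/8 + (⅛)*(-1/32713) = -3/8 - 1/261704 = -24535/65426 ≈ -0.37500)
-39721/43504 + 1/((-14987)*W) = -39721/43504 + 1/((-14987)*(-24535/65426)) = -39721*1/43504 - 1/14987*(-65426/24535) = -39721/43504 + 65426/367706045 = -14602805520741/15996683781680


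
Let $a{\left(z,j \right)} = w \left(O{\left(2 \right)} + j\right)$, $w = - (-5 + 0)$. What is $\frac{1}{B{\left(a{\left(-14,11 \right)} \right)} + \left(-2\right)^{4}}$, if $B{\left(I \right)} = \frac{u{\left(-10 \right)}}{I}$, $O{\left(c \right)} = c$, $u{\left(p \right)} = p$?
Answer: $\frac{13}{206} \approx 0.063107$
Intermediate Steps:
$w = 5$ ($w = \left(-1\right) \left(-5\right) = 5$)
$a{\left(z,j \right)} = 10 + 5 j$ ($a{\left(z,j \right)} = 5 \left(2 + j\right) = 10 + 5 j$)
$B{\left(I \right)} = - \frac{10}{I}$
$\frac{1}{B{\left(a{\left(-14,11 \right)} \right)} + \left(-2\right)^{4}} = \frac{1}{- \frac{10}{10 + 5 \cdot 11} + \left(-2\right)^{4}} = \frac{1}{- \frac{10}{10 + 55} + 16} = \frac{1}{- \frac{10}{65} + 16} = \frac{1}{\left(-10\right) \frac{1}{65} + 16} = \frac{1}{- \frac{2}{13} + 16} = \frac{1}{\frac{206}{13}} = \frac{13}{206}$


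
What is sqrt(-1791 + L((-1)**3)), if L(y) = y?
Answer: 16*I*sqrt(7) ≈ 42.332*I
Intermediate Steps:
sqrt(-1791 + L((-1)**3)) = sqrt(-1791 + (-1)**3) = sqrt(-1791 - 1) = sqrt(-1792) = 16*I*sqrt(7)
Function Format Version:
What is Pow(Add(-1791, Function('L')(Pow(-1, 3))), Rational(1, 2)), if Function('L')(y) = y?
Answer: Mul(16, I, Pow(7, Rational(1, 2))) ≈ Mul(42.332, I)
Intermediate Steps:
Pow(Add(-1791, Function('L')(Pow(-1, 3))), Rational(1, 2)) = Pow(Add(-1791, Pow(-1, 3)), Rational(1, 2)) = Pow(Add(-1791, -1), Rational(1, 2)) = Pow(-1792, Rational(1, 2)) = Mul(16, I, Pow(7, Rational(1, 2)))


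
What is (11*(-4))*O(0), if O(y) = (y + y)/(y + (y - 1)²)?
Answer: 0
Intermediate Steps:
O(y) = 2*y/(y + (-1 + y)²) (O(y) = (2*y)/(y + (-1 + y)²) = 2*y/(y + (-1 + y)²))
(11*(-4))*O(0) = (11*(-4))*(2*0/(0 + (-1 + 0)²)) = -88*0/(0 + (-1)²) = -88*0/(0 + 1) = -88*0/1 = -88*0 = -44*0 = 0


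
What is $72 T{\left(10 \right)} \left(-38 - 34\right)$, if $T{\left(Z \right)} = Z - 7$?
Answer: $-15552$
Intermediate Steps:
$T{\left(Z \right)} = -7 + Z$
$72 T{\left(10 \right)} \left(-38 - 34\right) = 72 \left(-7 + 10\right) \left(-38 - 34\right) = 72 \cdot 3 \left(-72\right) = 216 \left(-72\right) = -15552$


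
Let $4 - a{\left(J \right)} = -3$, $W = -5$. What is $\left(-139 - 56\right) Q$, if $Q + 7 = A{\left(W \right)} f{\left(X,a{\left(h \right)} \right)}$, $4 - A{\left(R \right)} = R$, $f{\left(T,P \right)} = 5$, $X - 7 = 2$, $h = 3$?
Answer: $-7410$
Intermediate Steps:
$X = 9$ ($X = 7 + 2 = 9$)
$a{\left(J \right)} = 7$ ($a{\left(J \right)} = 4 - -3 = 4 + 3 = 7$)
$A{\left(R \right)} = 4 - R$
$Q = 38$ ($Q = -7 + \left(4 - -5\right) 5 = -7 + \left(4 + 5\right) 5 = -7 + 9 \cdot 5 = -7 + 45 = 38$)
$\left(-139 - 56\right) Q = \left(-139 - 56\right) 38 = \left(-195\right) 38 = -7410$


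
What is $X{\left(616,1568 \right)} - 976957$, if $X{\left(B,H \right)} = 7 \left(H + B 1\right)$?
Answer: $-961669$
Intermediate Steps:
$X{\left(B,H \right)} = 7 B + 7 H$ ($X{\left(B,H \right)} = 7 \left(H + B\right) = 7 \left(B + H\right) = 7 B + 7 H$)
$X{\left(616,1568 \right)} - 976957 = \left(7 \cdot 616 + 7 \cdot 1568\right) - 976957 = \left(4312 + 10976\right) - 976957 = 15288 - 976957 = -961669$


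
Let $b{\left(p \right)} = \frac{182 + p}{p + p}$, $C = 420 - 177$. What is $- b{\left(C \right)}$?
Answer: $- \frac{425}{486} \approx -0.87449$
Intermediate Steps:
$C = 243$ ($C = 420 - 177 = 243$)
$b{\left(p \right)} = \frac{182 + p}{2 p}$
$- b{\left(C \right)} = - \frac{182 + 243}{2 \cdot 243} = - \frac{425}{2 \cdot 243} = \left(-1\right) \frac{425}{486} = - \frac{425}{486}$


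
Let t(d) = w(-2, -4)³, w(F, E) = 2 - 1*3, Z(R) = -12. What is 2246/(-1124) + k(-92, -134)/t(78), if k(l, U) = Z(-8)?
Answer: 5621/562 ≈ 10.002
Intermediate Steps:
w(F, E) = -1 (w(F, E) = 2 - 3 = -1)
k(l, U) = -12
t(d) = -1 (t(d) = (-1)³ = -1)
2246/(-1124) + k(-92, -134)/t(78) = 2246/(-1124) - 12/(-1) = 2246*(-1/1124) - 12*(-1) = -1123/562 + 12 = 5621/562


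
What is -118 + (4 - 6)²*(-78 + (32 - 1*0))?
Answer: -302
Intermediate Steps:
-118 + (4 - 6)²*(-78 + (32 - 1*0)) = -118 + (-2)²*(-78 + (32 + 0)) = -118 + 4*(-78 + 32) = -118 + 4*(-46) = -118 - 184 = -302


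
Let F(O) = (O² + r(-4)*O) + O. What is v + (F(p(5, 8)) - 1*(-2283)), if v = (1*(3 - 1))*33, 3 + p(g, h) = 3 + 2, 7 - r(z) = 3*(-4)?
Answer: 2393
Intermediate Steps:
r(z) = 19 (r(z) = 7 - 3*(-4) = 7 - 1*(-12) = 7 + 12 = 19)
p(g, h) = 2 (p(g, h) = -3 + (3 + 2) = -3 + 5 = 2)
F(O) = O² + 20*O (F(O) = (O² + 19*O) + O = O² + 20*O)
v = 66 (v = (1*2)*33 = 2*33 = 66)
v + (F(p(5, 8)) - 1*(-2283)) = 66 + (2*(20 + 2) - 1*(-2283)) = 66 + (2*22 + 2283) = 66 + (44 + 2283) = 66 + 2327 = 2393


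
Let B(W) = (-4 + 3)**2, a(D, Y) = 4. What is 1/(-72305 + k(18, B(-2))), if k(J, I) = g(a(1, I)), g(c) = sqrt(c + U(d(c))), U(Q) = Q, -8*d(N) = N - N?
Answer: -1/72303 ≈ -1.3831e-5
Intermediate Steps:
d(N) = 0 (d(N) = -(N - N)/8 = -1/8*0 = 0)
B(W) = 1 (B(W) = (-1)**2 = 1)
g(c) = sqrt(c) (g(c) = sqrt(c + 0) = sqrt(c))
k(J, I) = 2 (k(J, I) = sqrt(4) = 2)
1/(-72305 + k(18, B(-2))) = 1/(-72305 + 2) = 1/(-72303) = -1/72303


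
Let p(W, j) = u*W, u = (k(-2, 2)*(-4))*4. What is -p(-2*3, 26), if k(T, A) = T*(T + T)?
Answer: -768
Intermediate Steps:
k(T, A) = 2*T² (k(T, A) = T*(2*T) = 2*T²)
u = -128 (u = ((2*(-2)²)*(-4))*4 = ((2*4)*(-4))*4 = (8*(-4))*4 = -32*4 = -128)
p(W, j) = -128*W
-p(-2*3, 26) = -(-128)*(-2*3) = -(-128)*(-6) = -1*768 = -768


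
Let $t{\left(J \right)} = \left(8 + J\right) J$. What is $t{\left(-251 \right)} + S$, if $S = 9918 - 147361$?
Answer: $-76450$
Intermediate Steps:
$S = -137443$
$t{\left(J \right)} = J \left(8 + J\right)$
$t{\left(-251 \right)} + S = - 251 \left(8 - 251\right) - 137443 = \left(-251\right) \left(-243\right) - 137443 = 60993 - 137443 = -76450$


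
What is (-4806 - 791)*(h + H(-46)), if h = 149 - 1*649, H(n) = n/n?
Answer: 2792903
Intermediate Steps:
H(n) = 1
h = -500 (h = 149 - 649 = -500)
(-4806 - 791)*(h + H(-46)) = (-4806 - 791)*(-500 + 1) = -5597*(-499) = 2792903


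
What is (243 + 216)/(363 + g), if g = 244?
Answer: 459/607 ≈ 0.75618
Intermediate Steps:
(243 + 216)/(363 + g) = (243 + 216)/(363 + 244) = 459/607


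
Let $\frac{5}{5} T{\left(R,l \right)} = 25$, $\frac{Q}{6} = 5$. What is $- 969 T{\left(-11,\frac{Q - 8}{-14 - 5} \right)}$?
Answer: $-24225$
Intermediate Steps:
$Q = 30$ ($Q = 6 \cdot 5 = 30$)
$T{\left(R,l \right)} = 25$
$- 969 T{\left(-11,\frac{Q - 8}{-14 - 5} \right)} = \left(-969\right) 25 = -24225$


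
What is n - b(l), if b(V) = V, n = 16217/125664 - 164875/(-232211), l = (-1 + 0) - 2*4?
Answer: 41015669389/4168651872 ≈ 9.8391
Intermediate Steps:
l = -9 (l = -1 - 8 = -9)
n = 3497802541/4168651872 (n = 16217*(1/125664) - 164875*(-1/232211) = 16217/125664 + 164875/232211 = 3497802541/4168651872 ≈ 0.83907)
n - b(l) = 3497802541/4168651872 - 1*(-9) = 3497802541/4168651872 + 9 = 41015669389/4168651872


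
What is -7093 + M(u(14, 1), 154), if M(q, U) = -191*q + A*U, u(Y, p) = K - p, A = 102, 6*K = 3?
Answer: 17421/2 ≈ 8710.5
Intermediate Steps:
K = ½ (K = (⅙)*3 = ½ ≈ 0.50000)
u(Y, p) = ½ - p
M(q, U) = -191*q + 102*U
-7093 + M(u(14, 1), 154) = -7093 + (-191*(½ - 1*1) + 102*154) = -7093 + (-191*(½ - 1) + 15708) = -7093 + (-191*(-½) + 15708) = -7093 + (191/2 + 15708) = -7093 + 31607/2 = 17421/2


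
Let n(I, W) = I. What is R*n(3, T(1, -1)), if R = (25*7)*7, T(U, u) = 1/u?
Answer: 3675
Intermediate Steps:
R = 1225 (R = 175*7 = 1225)
R*n(3, T(1, -1)) = 1225*3 = 3675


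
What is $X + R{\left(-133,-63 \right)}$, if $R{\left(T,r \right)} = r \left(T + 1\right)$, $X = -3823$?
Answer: $4493$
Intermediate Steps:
$R{\left(T,r \right)} = r \left(1 + T\right)$
$X + R{\left(-133,-63 \right)} = -3823 - 63 \left(1 - 133\right) = -3823 - -8316 = -3823 + 8316 = 4493$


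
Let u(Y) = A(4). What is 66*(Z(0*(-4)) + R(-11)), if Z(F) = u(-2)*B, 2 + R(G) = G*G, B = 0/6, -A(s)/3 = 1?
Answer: 7854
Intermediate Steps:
A(s) = -3 (A(s) = -3*1 = -3)
u(Y) = -3
B = 0 (B = 0*(1/6) = 0)
R(G) = -2 + G**2 (R(G) = -2 + G*G = -2 + G**2)
Z(F) = 0 (Z(F) = -3*0 = 0)
66*(Z(0*(-4)) + R(-11)) = 66*(0 + (-2 + (-11)**2)) = 66*(0 + (-2 + 121)) = 66*(0 + 119) = 66*119 = 7854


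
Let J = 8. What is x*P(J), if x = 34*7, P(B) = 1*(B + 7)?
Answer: 3570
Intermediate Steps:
P(B) = 7 + B (P(B) = 1*(7 + B) = 7 + B)
x = 238
x*P(J) = 238*(7 + 8) = 238*15 = 3570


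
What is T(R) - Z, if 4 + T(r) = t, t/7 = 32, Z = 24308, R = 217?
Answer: -24088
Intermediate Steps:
t = 224 (t = 7*32 = 224)
T(r) = 220 (T(r) = -4 + 224 = 220)
T(R) - Z = 220 - 1*24308 = 220 - 24308 = -24088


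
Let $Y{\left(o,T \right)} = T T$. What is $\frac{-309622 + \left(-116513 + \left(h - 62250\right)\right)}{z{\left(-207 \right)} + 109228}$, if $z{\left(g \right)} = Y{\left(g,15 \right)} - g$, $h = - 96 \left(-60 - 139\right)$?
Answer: $- \frac{469281}{109660} \approx -4.2794$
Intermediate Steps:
$h = 19104$ ($h = \left(-96\right) \left(-199\right) = 19104$)
$Y{\left(o,T \right)} = T^{2}$
$z{\left(g \right)} = 225 - g$ ($z{\left(g \right)} = 15^{2} - g = 225 - g$)
$\frac{-309622 + \left(-116513 + \left(h - 62250\right)\right)}{z{\left(-207 \right)} + 109228} = \frac{-309622 + \left(-116513 + \left(19104 - 62250\right)\right)}{\left(225 - -207\right) + 109228} = \frac{-309622 - 159659}{\left(225 + 207\right) + 109228} = \frac{-309622 - 159659}{432 + 109228} = - \frac{469281}{109660}$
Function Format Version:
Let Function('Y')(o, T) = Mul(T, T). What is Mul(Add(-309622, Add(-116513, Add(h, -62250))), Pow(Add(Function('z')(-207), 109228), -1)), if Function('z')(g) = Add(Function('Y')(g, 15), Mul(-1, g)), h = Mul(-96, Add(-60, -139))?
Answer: Rational(-469281, 109660) ≈ -4.2794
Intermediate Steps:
h = 19104 (h = Mul(-96, -199) = 19104)
Function('Y')(o, T) = Pow(T, 2)
Function('z')(g) = Add(225, Mul(-1, g)) (Function('z')(g) = Add(Pow(15, 2), Mul(-1, g)) = Add(225, Mul(-1, g)))
Mul(Add(-309622, Add(-116513, Add(h, -62250))), Pow(Add(Function('z')(-207), 109228), -1)) = Mul(Add(-309622, Add(-116513, Add(19104, -62250))), Pow(Add(Add(225, Mul(-1, -207)), 109228), -1)) = Mul(Add(-309622, Add(-116513, -43146)), Pow(Add(Add(225, 207), 109228), -1)) = Mul(Add(-309622, -159659), Pow(Add(432, 109228), -1)) = Mul(-469281, Pow(109660, -1)) = Mul(-469281, Rational(1, 109660)) = Rational(-469281, 109660)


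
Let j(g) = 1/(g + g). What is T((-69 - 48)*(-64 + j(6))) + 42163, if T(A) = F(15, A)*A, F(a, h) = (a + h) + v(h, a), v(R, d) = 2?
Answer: 897496261/16 ≈ 5.6094e+7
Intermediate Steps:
j(g) = 1/(2*g)
F(a, h) = 2 + a + h (F(a, h) = (a + h) + 2 = 2 + a + h)
T(A) = A*(17 + A) (T(A) = (2 + 15 + A)*A = (17 + A)*A = A*(17 + A))
T((-69 - 48)*(-64 + j(6))) + 42163 = ((-69 - 48)*(-64 + (1/2)/6))*(17 + (-69 - 48)*(-64 + (1/2)/6)) + 42163 = (-117*(-64 + (1/2)*(1/6)))*(17 - 117*(-64 + (1/2)*(1/6))) + 42163 = (-117*(-64 + 1/12))*(17 - 117*(-64 + 1/12)) + 42163 = (-117*(-767/12))*(17 - 117*(-767/12)) + 42163 = 29913*(17 + 29913/4)/4 + 42163 = (29913/4)*(29981/4) + 42163 = 896821653/16 + 42163 = 897496261/16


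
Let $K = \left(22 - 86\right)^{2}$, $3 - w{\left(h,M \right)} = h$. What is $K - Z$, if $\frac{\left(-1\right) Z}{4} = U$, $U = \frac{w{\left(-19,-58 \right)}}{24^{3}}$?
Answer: $\frac{7077899}{1728} \approx 4096.0$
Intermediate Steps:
$w{\left(h,M \right)} = 3 - h$
$K = 4096$ ($K = \left(-64\right)^{2} = 4096$)
$U = \frac{11}{6912}$ ($U = \frac{3 - -19}{24^{3}} = \frac{3 + 19}{13824} = 22 \cdot \frac{1}{13824} = \frac{11}{6912} \approx 0.0015914$)
$Z = - \frac{11}{1728}$ ($Z = \left(-4\right) \frac{11}{6912} = - \frac{11}{1728} \approx -0.0063657$)
$K - Z = 4096 - - \frac{11}{1728} = 4096 + \frac{11}{1728} = \frac{7077899}{1728}$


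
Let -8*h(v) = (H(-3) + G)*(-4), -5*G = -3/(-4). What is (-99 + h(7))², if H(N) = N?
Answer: 16184529/1600 ≈ 10115.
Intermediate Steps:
G = -3/20 (G = -(-3)/(5*(-4)) = -(-3)*(-1)/(5*4) = -⅕*¾ = -3/20 ≈ -0.15000)
h(v) = -63/40 (h(v) = -(-3 - 3/20)*(-4)/8 = -(-63)*(-4)/160 = -⅛*63/5 = -63/40)
(-99 + h(7))² = (-99 - 63/40)² = (-4023/40)² = 16184529/1600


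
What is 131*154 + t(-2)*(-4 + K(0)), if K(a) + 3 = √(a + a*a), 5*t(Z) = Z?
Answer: 100884/5 ≈ 20177.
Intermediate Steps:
t(Z) = Z/5
K(a) = -3 + √(a + a²) (K(a) = -3 + √(a + a*a) = -3 + √(a + a²))
131*154 + t(-2)*(-4 + K(0)) = 131*154 + ((⅕)*(-2))*(-4 + (-3 + √(0*(1 + 0)))) = 20174 - 2*(-4 + (-3 + √(0*1)))/5 = 20174 - 2*(-4 + (-3 + √0))/5 = 20174 - 2*(-4 + (-3 + 0))/5 = 20174 - 2*(-4 - 3)/5 = 20174 - ⅖*(-7) = 20174 + 14/5 = 100884/5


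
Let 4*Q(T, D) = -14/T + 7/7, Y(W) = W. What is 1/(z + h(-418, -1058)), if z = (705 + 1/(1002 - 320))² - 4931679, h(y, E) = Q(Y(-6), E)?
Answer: -1395372/6187987973615 ≈ -2.2550e-7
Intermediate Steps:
Q(T, D) = ¼ - 7/(2*T) (Q(T, D) = (-14/T + 7/7)/4 = (-14/T + 7*(⅐))/4 = (-14/T + 1)/4 = (1 - 14/T)/4 = ¼ - 7/(2*T))
h(y, E) = ⅚ (h(y, E) = (¼)*(-14 - 6)/(-6) = (¼)*(-⅙)*(-20) = ⅚)
z = -2062663045475/465124 (z = (705 + 1/682)² - 4931679 = (480811/682)² - 4931679 = 231179217721/465124 - 4931679 = -2062663045475/465124 ≈ -4.4346e+6)
1/(z + h(-418, -1058)) = 1/(-2062663045475/465124 + ⅚) = 1/(-6187987973615/1395372) = -1395372/6187987973615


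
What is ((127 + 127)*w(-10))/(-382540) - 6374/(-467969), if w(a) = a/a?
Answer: 1159722917/89508430630 ≈ 0.012957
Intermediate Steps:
w(a) = 1
((127 + 127)*w(-10))/(-382540) - 6374/(-467969) = ((127 + 127)*1)/(-382540) - 6374/(-467969) = (254*1)*(-1/382540) - 6374*(-1/467969) = 254*(-1/382540) + 6374/467969 = -127/191270 + 6374/467969 = 1159722917/89508430630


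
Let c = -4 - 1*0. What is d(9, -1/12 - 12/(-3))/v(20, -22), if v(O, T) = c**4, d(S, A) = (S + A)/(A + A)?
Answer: 155/24064 ≈ 0.0064412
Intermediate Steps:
c = -4 (c = -4 + 0 = -4)
d(S, A) = (A + S)/(2*A) (d(S, A) = (A + S)/((2*A)) = (A + S)*(1/(2*A)) = (A + S)/(2*A))
v(O, T) = 256 (v(O, T) = (-4)**4 = 256)
d(9, -1/12 - 12/(-3))/v(20, -22) = (((-1/12 - 12/(-3)) + 9)/(2*(-1/12 - 12/(-3))))/256 = (((-1*1/12 - 12*(-1/3)) + 9)/(2*(-1*1/12 - 12*(-1/3))))*(1/256) = (((-1/12 + 4) + 9)/(2*(-1/12 + 4)))*(1/256) = ((47/12 + 9)/(2*(47/12)))*(1/256) = ((1/2)*(12/47)*(155/12))*(1/256) = (155/94)*(1/256) = 155/24064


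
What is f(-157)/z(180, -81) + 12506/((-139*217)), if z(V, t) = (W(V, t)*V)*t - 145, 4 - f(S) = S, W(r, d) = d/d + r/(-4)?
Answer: -1145168501/2763684875 ≈ -0.41436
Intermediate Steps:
W(r, d) = 1 - r/4 (W(r, d) = 1 + r*(-¼) = 1 - r/4)
f(S) = 4 - S
z(V, t) = -145 + V*t*(1 - V/4) (z(V, t) = ((1 - V/4)*V)*t - 145 = (V*(1 - V/4))*t - 145 = V*t*(1 - V/4) - 145 = -145 + V*t*(1 - V/4))
f(-157)/z(180, -81) + 12506/((-139*217)) = (4 - 1*(-157))/(-145 - ¼*180*(-81)*(-4 + 180)) + 12506/((-139*217)) = (4 + 157)/(-145 - ¼*180*(-81)*176) + 12506/(-30163) = 161/(-145 + 641520) + 12506*(-1/30163) = 161/641375 - 12506/30163 = 161*(1/641375) - 12506/30163 = 23/91625 - 12506/30163 = -1145168501/2763684875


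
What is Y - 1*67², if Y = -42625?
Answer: -47114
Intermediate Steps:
Y - 1*67² = -42625 - 1*67² = -42625 - 1*4489 = -42625 - 4489 = -47114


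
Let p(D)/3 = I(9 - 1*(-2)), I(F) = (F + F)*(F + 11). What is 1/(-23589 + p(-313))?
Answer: -1/22137 ≈ -4.5173e-5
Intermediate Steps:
I(F) = 2*F*(11 + F) (I(F) = (2*F)*(11 + F) = 2*F*(11 + F))
p(D) = 1452 (p(D) = 3*(2*(9 - 1*(-2))*(11 + (9 - 1*(-2)))) = 3*(2*(9 + 2)*(11 + (9 + 2))) = 3*(2*11*(11 + 11)) = 3*(2*11*22) = 3*484 = 1452)
1/(-23589 + p(-313)) = 1/(-23589 + 1452) = 1/(-22137) = -1/22137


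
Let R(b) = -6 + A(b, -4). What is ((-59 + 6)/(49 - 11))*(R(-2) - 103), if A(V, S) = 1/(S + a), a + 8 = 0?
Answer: 69377/456 ≈ 152.14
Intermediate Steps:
a = -8 (a = -8 + 0 = -8)
A(V, S) = 1/(-8 + S) (A(V, S) = 1/(S - 8) = 1/(-8 + S))
R(b) = -73/12 (R(b) = -6 + 1/(-8 - 4) = -6 + 1/(-12) = -6 - 1/12 = -73/12)
((-59 + 6)/(49 - 11))*(R(-2) - 103) = ((-59 + 6)/(49 - 11))*(-73/12 - 103) = -53/38*(-1309/12) = 69377/456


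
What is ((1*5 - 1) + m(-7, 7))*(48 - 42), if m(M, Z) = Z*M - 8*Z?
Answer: -606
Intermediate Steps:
m(M, Z) = -8*Z + M*Z (m(M, Z) = M*Z - 8*Z = -8*Z + M*Z)
((1*5 - 1) + m(-7, 7))*(48 - 42) = ((1*5 - 1) + 7*(-8 - 7))*(48 - 42) = ((5 - 1) + 7*(-15))*6 = (4 - 105)*6 = -101*6 = -606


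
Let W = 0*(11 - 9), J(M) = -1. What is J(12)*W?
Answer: 0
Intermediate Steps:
W = 0 (W = 0*2 = 0)
J(12)*W = -1*0 = 0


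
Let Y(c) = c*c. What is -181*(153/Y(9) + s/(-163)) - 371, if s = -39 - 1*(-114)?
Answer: -923633/1467 ≈ -629.61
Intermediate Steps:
s = 75 (s = -39 + 114 = 75)
Y(c) = c²
-181*(153/Y(9) + s/(-163)) - 371 = -181*(153/(9²) + 75/(-163)) - 371 = -181*(153/81 + 75*(-1/163)) - 371 = -181*(153*(1/81) - 75/163) - 371 = -181*(17/9 - 75/163) - 371 = -181*2096/1467 - 371 = -379376/1467 - 371 = -923633/1467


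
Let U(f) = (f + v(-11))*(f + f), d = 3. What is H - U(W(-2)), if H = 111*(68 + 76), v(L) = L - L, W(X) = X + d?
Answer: 15982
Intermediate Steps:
W(X) = 3 + X (W(X) = X + 3 = 3 + X)
v(L) = 0
U(f) = 2*f² (U(f) = (f + 0)*(f + f) = f*(2*f) = 2*f²)
H = 15984 (H = 111*144 = 15984)
H - U(W(-2)) = 15984 - 2*(3 - 2)² = 15984 - 2*1² = 15984 - 2 = 15982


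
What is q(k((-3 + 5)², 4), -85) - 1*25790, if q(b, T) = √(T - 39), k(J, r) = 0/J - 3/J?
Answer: -25790 + 2*I*√31 ≈ -25790.0 + 11.136*I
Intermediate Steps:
k(J, r) = -3/J (k(J, r) = 0 - 3/J = -3/J)
q(b, T) = √(-39 + T)
q(k((-3 + 5)², 4), -85) - 1*25790 = √(-39 - 85) - 1*25790 = √(-124) - 25790 = 2*I*√31 - 25790 = -25790 + 2*I*√31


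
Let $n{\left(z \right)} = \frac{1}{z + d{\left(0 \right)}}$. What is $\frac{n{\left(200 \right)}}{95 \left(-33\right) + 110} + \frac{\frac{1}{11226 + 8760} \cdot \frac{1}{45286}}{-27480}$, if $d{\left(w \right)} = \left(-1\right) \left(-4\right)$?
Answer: $- \frac{414529396453}{255806084204272800} \approx -1.6205 \cdot 10^{-6}$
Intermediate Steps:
$d{\left(w \right)} = 4$
$n{\left(z \right)} = \frac{1}{4 + z}$ ($n{\left(z \right)} = \frac{1}{z + 4} = \frac{1}{4 + z}$)
$\frac{n{\left(200 \right)}}{95 \left(-33\right) + 110} + \frac{\frac{1}{11226 + 8760} \cdot \frac{1}{45286}}{-27480} = \frac{1}{\left(4 + 200\right) \left(95 \left(-33\right) + 110\right)} + \frac{\frac{1}{11226 + 8760} \cdot \frac{1}{45286}}{-27480} = \frac{1}{204 \left(-3135 + 110\right)} + \frac{1}{19986} \cdot \frac{1}{45286} \left(- \frac{1}{27480}\right) = \frac{1}{204 \left(-3025\right)} + \frac{1}{19986} \cdot \frac{1}{45286} \left(- \frac{1}{27480}\right) = \frac{1}{204} \left(- \frac{1}{3025}\right) + \frac{1}{905085996} \left(- \frac{1}{27480}\right) = - \frac{1}{617100} - \frac{1}{24871763170080} = - \frac{414529396453}{255806084204272800}$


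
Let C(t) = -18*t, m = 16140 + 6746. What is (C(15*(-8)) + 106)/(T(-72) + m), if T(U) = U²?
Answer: 1133/14035 ≈ 0.080727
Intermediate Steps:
m = 22886
(C(15*(-8)) + 106)/(T(-72) + m) = (-270*(-8) + 106)/((-72)² + 22886) = (-18*(-120) + 106)/(5184 + 22886) = (2160 + 106)/28070 = 2266*(1/28070) = 1133/14035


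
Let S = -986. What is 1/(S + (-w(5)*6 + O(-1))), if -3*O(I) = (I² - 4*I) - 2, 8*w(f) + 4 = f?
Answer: -4/3951 ≈ -0.0010124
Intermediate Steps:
w(f) = -½ + f/8
O(I) = ⅔ - I²/3 + 4*I/3 (O(I) = -((I² - 4*I) - 2)/3 = -(-2 + I² - 4*I)/3 = ⅔ - I²/3 + 4*I/3)
1/(S + (-w(5)*6 + O(-1))) = 1/(-986 + (-(-½ + (⅛)*5)*6 + (⅔ - ⅓*(-1)² + (4/3)*(-1)))) = 1/(-986 + (-(-½ + 5/8)*6 + (⅔ - ⅓*1 - 4/3))) = 1/(-986 + (-1*⅛*6 + (⅔ - ⅓ - 4/3))) = 1/(-986 + (-⅛*6 - 1)) = 1/(-986 + (-¾ - 1)) = 1/(-986 - 7/4) = 1/(-3951/4) = -4/3951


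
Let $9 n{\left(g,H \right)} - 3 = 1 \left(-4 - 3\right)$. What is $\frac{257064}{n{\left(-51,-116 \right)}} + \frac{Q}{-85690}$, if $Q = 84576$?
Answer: $- \frac{24781333218}{42845} \approx -5.784 \cdot 10^{5}$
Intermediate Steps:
$n{\left(g,H \right)} = - \frac{4}{9}$ ($n{\left(g,H \right)} = \frac{1}{3} + \frac{1 \left(-4 - 3\right)}{9} = \frac{1}{3} + \frac{1 \left(-7\right)}{9} = \frac{1}{3} + \frac{1}{9} \left(-7\right) = \frac{1}{3} - \frac{7}{9} = - \frac{4}{9}$)
$\frac{257064}{n{\left(-51,-116 \right)}} + \frac{Q}{-85690} = \frac{257064}{- \frac{4}{9}} + \frac{84576}{-85690} = 257064 \left(- \frac{9}{4}\right) + 84576 \left(- \frac{1}{85690}\right) = -578394 - \frac{42288}{42845} = - \frac{24781333218}{42845}$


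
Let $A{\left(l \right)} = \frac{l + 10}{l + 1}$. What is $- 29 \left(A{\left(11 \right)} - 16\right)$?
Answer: $\frac{1653}{4} \approx 413.25$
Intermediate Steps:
$A{\left(l \right)} = \frac{10 + l}{1 + l}$
$- 29 \left(A{\left(11 \right)} - 16\right) = - 29 \left(\frac{10 + 11}{1 + 11} - 16\right) = - 29 \left(\frac{1}{12} \cdot 21 - 16\right) = - 29 \left(\frac{7}{4} - 16\right) = \left(-29\right) \left(- \frac{57}{4}\right) = \frac{1653}{4}$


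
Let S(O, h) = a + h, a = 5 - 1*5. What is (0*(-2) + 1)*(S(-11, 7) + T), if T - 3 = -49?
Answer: -39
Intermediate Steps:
a = 0 (a = 5 - 5 = 0)
T = -46 (T = 3 - 49 = -46)
S(O, h) = h (S(O, h) = 0 + h = h)
(0*(-2) + 1)*(S(-11, 7) + T) = (0*(-2) + 1)*(7 - 46) = (0 + 1)*(-39) = 1*(-39) = -39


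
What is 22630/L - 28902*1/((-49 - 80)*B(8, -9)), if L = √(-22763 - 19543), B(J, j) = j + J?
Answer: -9634/43 - 11315*I*√42306/21153 ≈ -224.05 - 110.02*I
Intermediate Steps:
B(J, j) = J + j
L = I*√42306 (L = √(-42306) = I*√42306 ≈ 205.68*I)
22630/L - 28902*1/((-49 - 80)*B(8, -9)) = 22630/((I*√42306)) - 28902*1/((-49 - 80)*(8 - 9)) = 22630*(-I*√42306/42306) - 28902/((-129*(-1))) = -11315*I*√42306/21153 - 28902/129 = -11315*I*√42306/21153 - 28902*1/129 = -11315*I*√42306/21153 - 9634/43 = -9634/43 - 11315*I*√42306/21153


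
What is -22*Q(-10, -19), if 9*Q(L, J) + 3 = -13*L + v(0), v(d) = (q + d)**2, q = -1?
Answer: -2816/9 ≈ -312.89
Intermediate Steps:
v(d) = (-1 + d)**2
Q(L, J) = -2/9 - 13*L/9 (Q(L, J) = -1/3 + (-13*L + (-1 + 0)**2)/9 = -1/3 + (-13*L + (-1)**2)/9 = -1/3 + (-13*L + 1)/9 = -1/3 + (1 - 13*L)/9 = -1/3 + (1/9 - 13*L/9) = -2/9 - 13*L/9)
-22*Q(-10, -19) = -22*(-2/9 - 13/9*(-10)) = -22*(-2/9 + 130/9) = -22*128/9 = -2816/9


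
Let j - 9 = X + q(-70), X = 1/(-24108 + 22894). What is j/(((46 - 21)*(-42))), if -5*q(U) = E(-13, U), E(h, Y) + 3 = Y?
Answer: -47749/2124500 ≈ -0.022475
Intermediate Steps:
E(h, Y) = -3 + Y
q(U) = ⅗ - U/5 (q(U) = -(-3 + U)/5 = ⅗ - U/5)
X = -1/1214 (X = 1/(-1214) = -1/1214 ≈ -0.00082372)
j = 143247/6070 (j = 9 + (-1/1214 + (⅗ - ⅕*(-70))) = 9 + (-1/1214 + (⅗ + 14)) = 9 + (-1/1214 + 73/5) = 9 + 88617/6070 = 143247/6070 ≈ 23.599)
j/(((46 - 21)*(-42))) = 143247/(6070*(((46 - 21)*(-42)))) = 143247/(6070*((25*(-42)))) = (143247/6070)/(-1050) = (143247/6070)*(-1/1050) = -47749/2124500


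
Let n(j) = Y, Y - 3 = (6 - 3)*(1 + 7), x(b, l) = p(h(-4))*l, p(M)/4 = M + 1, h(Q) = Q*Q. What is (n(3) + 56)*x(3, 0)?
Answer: 0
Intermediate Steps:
h(Q) = Q²
p(M) = 4 + 4*M (p(M) = 4*(M + 1) = 4*(1 + M) = 4 + 4*M)
x(b, l) = 68*l (x(b, l) = (4 + 4*(-4)²)*l = (4 + 4*16)*l = (4 + 64)*l = 68*l)
Y = 27 (Y = 3 + (6 - 3)*(1 + 7) = 3 + 3*8 = 3 + 24 = 27)
n(j) = 27
(n(3) + 56)*x(3, 0) = (27 + 56)*(68*0) = 83*0 = 0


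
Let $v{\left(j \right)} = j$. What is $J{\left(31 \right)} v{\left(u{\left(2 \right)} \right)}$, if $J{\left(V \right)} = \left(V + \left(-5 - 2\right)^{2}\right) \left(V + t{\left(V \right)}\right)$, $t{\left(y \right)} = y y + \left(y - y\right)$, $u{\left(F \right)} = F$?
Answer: $158720$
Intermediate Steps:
$t{\left(y \right)} = y^{2}$ ($t{\left(y \right)} = y^{2} + 0 = y^{2}$)
$J{\left(V \right)} = \left(49 + V\right) \left(V + V^{2}\right)$ ($J{\left(V \right)} = \left(V + \left(-5 - 2\right)^{2}\right) \left(V + V^{2}\right) = \left(V + \left(-7\right)^{2}\right) \left(V + V^{2}\right) = \left(V + 49\right) \left(V + V^{2}\right) = \left(49 + V\right) \left(V + V^{2}\right)$)
$J{\left(31 \right)} v{\left(u{\left(2 \right)} \right)} = 31 \left(49 + 31^{2} + 50 \cdot 31\right) 2 = 31 \left(49 + 961 + 1550\right) 2 = 31 \cdot 2560 \cdot 2 = 79360 \cdot 2 = 158720$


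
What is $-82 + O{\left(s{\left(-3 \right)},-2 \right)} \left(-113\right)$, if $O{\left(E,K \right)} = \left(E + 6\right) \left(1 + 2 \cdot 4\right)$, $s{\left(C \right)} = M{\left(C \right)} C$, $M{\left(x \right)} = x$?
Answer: $-15337$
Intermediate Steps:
$s{\left(C \right)} = C^{2}$ ($s{\left(C \right)} = C C = C^{2}$)
$O{\left(E,K \right)} = 54 + 9 E$ ($O{\left(E,K \right)} = \left(6 + E\right) \left(1 + 8\right) = \left(6 + E\right) 9 = 54 + 9 E$)
$-82 + O{\left(s{\left(-3 \right)},-2 \right)} \left(-113\right) = -82 + \left(54 + 9 \left(-3\right)^{2}\right) \left(-113\right) = -82 + \left(54 + 9 \cdot 9\right) \left(-113\right) = -82 + \left(54 + 81\right) \left(-113\right) = -82 + 135 \left(-113\right) = -82 - 15255 = -15337$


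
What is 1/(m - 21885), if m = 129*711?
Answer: 1/69834 ≈ 1.4320e-5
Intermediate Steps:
m = 91719
1/(m - 21885) = 1/(91719 - 21885) = 1/69834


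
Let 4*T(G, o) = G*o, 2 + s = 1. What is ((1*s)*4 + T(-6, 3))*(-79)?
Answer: 1343/2 ≈ 671.50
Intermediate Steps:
s = -1 (s = -2 + 1 = -1)
T(G, o) = G*o/4 (T(G, o) = (G*o)/4 = G*o/4)
((1*s)*4 + T(-6, 3))*(-79) = ((1*(-1))*4 + (¼)*(-6)*3)*(-79) = (-1*4 - 9/2)*(-79) = (-4 - 9/2)*(-79) = -17/2*(-79) = 1343/2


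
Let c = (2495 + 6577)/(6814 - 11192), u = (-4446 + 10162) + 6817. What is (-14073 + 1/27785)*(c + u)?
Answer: -10725710673399104/60821365 ≈ -1.7635e+8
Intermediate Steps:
u = 12533 (u = 5716 + 6817 = 12533)
c = -4536/2189 (c = 9072/(-4378) = 9072*(-1/4378) = -4536/2189 ≈ -2.0722)
(-14073 + 1/27785)*(c + u) = (-14073 + 1/27785)*(-4536/2189 + 12533) = (-14073 + 1/27785)*(27430201/2189) = -391018304/27785*27430201/2189 = -10725710673399104/60821365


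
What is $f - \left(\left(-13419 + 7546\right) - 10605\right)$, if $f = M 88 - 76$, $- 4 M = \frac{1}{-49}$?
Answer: $\frac{803720}{49} \approx 16402.0$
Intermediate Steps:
$M = \frac{1}{196}$ ($M = - \frac{1}{4 \left(-49\right)} = \left(- \frac{1}{4}\right) \left(- \frac{1}{49}\right) = \frac{1}{196} \approx 0.005102$)
$f = - \frac{3702}{49}$ ($f = \frac{1}{196} \cdot 88 - 76 = \frac{22}{49} - 76 = - \frac{3702}{49} \approx -75.551$)
$f - \left(\left(-13419 + 7546\right) - 10605\right) = - \frac{3702}{49} - \left(\left(-13419 + 7546\right) - 10605\right) = - \frac{3702}{49} - \left(-5873 - 10605\right) = - \frac{3702}{49} - -16478 = - \frac{3702}{49} + 16478 = \frac{803720}{49}$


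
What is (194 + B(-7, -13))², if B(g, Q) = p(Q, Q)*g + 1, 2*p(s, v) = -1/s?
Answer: 25633969/676 ≈ 37920.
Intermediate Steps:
p(s, v) = -1/(2*s) (p(s, v) = (-1/s)/2 = -1/(2*s))
B(g, Q) = 1 - g/(2*Q) (B(g, Q) = (-1/(2*Q))*g + 1 = -g/(2*Q) + 1 = 1 - g/(2*Q))
(194 + B(-7, -13))² = (194 + (-13 - ½*(-7))/(-13))² = (194 - (-13 + 7/2)/13)² = (194 - 1/13*(-19/2))² = (194 + 19/26)² = (5063/26)² = 25633969/676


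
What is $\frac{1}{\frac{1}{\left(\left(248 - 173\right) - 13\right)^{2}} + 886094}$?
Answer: $\frac{3844}{3406145337} \approx 1.1285 \cdot 10^{-6}$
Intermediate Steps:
$\frac{1}{\frac{1}{\left(\left(248 - 173\right) - 13\right)^{2}} + 886094} = \frac{1}{\frac{1}{\left(75 - 13\right)^{2}} + 886094} = \frac{1}{\frac{1}{62^{2}} + 886094} = \frac{1}{\frac{1}{3844} + 886094} = \frac{1}{\frac{3406145337}{3844}} = \frac{3844}{3406145337}$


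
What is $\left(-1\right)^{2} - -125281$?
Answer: $125282$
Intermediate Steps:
$\left(-1\right)^{2} - -125281 = 1 + 125281 = 125282$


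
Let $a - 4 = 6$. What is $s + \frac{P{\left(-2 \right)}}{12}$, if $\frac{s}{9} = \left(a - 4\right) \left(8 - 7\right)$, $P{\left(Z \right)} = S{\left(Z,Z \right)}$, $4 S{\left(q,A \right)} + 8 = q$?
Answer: $\frac{1291}{24} \approx 53.792$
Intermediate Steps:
$a = 10$ ($a = 4 + 6 = 10$)
$S{\left(q,A \right)} = -2 + \frac{q}{4}$
$P{\left(Z \right)} = -2 + \frac{Z}{4}$
$s = 54$ ($s = 9 \left(10 - 4\right) \left(8 - 7\right) = 9 \cdot 6 \cdot 1 = 9 \cdot 6 = 54$)
$s + \frac{P{\left(-2 \right)}}{12} = 54 + \frac{-2 + \frac{1}{4} \left(-2\right)}{12} = 54 + \frac{-2 - \frac{1}{2}}{12} = 54 + \frac{1}{12} \left(- \frac{5}{2}\right) = 54 - \frac{5}{24} = \frac{1291}{24}$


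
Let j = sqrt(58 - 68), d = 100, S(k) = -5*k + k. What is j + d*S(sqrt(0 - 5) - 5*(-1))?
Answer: -2000 + I*sqrt(10) - 400*I*sqrt(5) ≈ -2000.0 - 891.26*I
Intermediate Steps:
S(k) = -4*k
j = I*sqrt(10) (j = sqrt(-10) = I*sqrt(10) ≈ 3.1623*I)
j + d*S(sqrt(0 - 5) - 5*(-1)) = I*sqrt(10) + 100*(-4*(sqrt(0 - 5) - 5*(-1))) = I*sqrt(10) + 100*(-4*(sqrt(-5) + 5)) = I*sqrt(10) + 100*(-4*(I*sqrt(5) + 5)) = I*sqrt(10) + 100*(-4*(5 + I*sqrt(5))) = I*sqrt(10) + 100*(-20 - 4*I*sqrt(5)) = I*sqrt(10) + (-2000 - 400*I*sqrt(5)) = -2000 + I*sqrt(10) - 400*I*sqrt(5)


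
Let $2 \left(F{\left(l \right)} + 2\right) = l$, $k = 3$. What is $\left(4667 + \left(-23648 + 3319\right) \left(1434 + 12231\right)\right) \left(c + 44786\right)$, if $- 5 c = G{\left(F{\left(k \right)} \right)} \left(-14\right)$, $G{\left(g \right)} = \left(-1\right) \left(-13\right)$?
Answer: $- \frac{62256323037216}{5} \approx -1.2451 \cdot 10^{13}$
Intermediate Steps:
$F{\left(l \right)} = -2 + \frac{l}{2}$
$G{\left(g \right)} = 13$
$c = \frac{182}{5}$ ($c = - \frac{13 \left(-14\right)}{5} = \left(- \frac{1}{5}\right) \left(-182\right) = \frac{182}{5} \approx 36.4$)
$\left(4667 + \left(-23648 + 3319\right) \left(1434 + 12231\right)\right) \left(c + 44786\right) = \left(4667 + \left(-23648 + 3319\right) \left(1434 + 12231\right)\right) \left(\frac{182}{5} + 44786\right) = \left(4667 - 277795785\right) \frac{224112}{5} = \left(-277791118\right) \frac{224112}{5} = - \frac{62256323037216}{5}$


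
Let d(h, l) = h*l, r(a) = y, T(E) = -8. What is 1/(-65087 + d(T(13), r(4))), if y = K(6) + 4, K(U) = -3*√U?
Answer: -65119/4240480705 - 24*√6/4240480705 ≈ -1.5370e-5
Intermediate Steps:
y = 4 - 3*√6 (y = -3*√6 + 4 = 4 - 3*√6 ≈ -3.3485)
r(a) = 4 - 3*√6
1/(-65087 + d(T(13), r(4))) = 1/(-65087 - 8*(4 - 3*√6)) = 1/(-65087 + (-32 + 24*√6)) = 1/(-65119 + 24*√6)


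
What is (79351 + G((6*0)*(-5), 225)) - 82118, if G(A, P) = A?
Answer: -2767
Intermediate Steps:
(79351 + G((6*0)*(-5), 225)) - 82118 = (79351 + (6*0)*(-5)) - 82118 = (79351 + 0*(-5)) - 82118 = (79351 + 0) - 82118 = 79351 - 82118 = -2767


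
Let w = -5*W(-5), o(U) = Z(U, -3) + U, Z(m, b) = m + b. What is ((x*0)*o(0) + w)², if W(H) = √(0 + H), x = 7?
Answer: -125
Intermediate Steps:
Z(m, b) = b + m
o(U) = -3 + 2*U (o(U) = (-3 + U) + U = -3 + 2*U)
W(H) = √H
w = -5*I*√5 ≈ -11.18*I
((x*0)*o(0) + w)² = ((7*0)*(-3 + 2*0) - 5*I*√5)² = (0*(-3 + 0) - 5*I*√5)² = (0*(-3) - 5*I*√5)² = (0 - 5*I*√5)² = (-5*I*√5)² = -125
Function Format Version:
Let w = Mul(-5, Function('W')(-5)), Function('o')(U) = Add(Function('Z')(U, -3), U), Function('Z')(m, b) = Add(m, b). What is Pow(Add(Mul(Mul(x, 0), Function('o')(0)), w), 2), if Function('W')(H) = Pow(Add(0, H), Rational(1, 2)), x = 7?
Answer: -125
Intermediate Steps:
Function('Z')(m, b) = Add(b, m)
Function('o')(U) = Add(-3, Mul(2, U)) (Function('o')(U) = Add(Add(-3, U), U) = Add(-3, Mul(2, U)))
Function('W')(H) = Pow(H, Rational(1, 2))
w = Mul(-5, I, Pow(5, Rational(1, 2))) (w = Mul(-5, Pow(-5, Rational(1, 2))) = Mul(-5, Mul(I, Pow(5, Rational(1, 2)))) = Mul(-5, I, Pow(5, Rational(1, 2))) ≈ Mul(-11.180, I))
Pow(Add(Mul(Mul(x, 0), Function('o')(0)), w), 2) = Pow(Add(Mul(Mul(7, 0), Add(-3, Mul(2, 0))), Mul(-5, I, Pow(5, Rational(1, 2)))), 2) = Pow(Add(Mul(0, Add(-3, 0)), Mul(-5, I, Pow(5, Rational(1, 2)))), 2) = Pow(Add(Mul(0, -3), Mul(-5, I, Pow(5, Rational(1, 2)))), 2) = Pow(Add(0, Mul(-5, I, Pow(5, Rational(1, 2)))), 2) = Pow(Mul(-5, I, Pow(5, Rational(1, 2))), 2) = -125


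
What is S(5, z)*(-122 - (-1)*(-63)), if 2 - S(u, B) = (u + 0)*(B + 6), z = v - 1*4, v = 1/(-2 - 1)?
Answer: 3515/3 ≈ 1171.7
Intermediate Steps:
v = -⅓ (v = 1/(-3) = -⅓ ≈ -0.33333)
z = -13/3 (z = -⅓ - 1*4 = -⅓ - 4 = -13/3 ≈ -4.3333)
S(u, B) = 2 - u*(6 + B) (S(u, B) = 2 - (u + 0)*(B + 6) = 2 - u*(6 + B))
S(5, z)*(-122 - (-1)*(-63)) = (2 - 6*5 - 1*(-13/3)*5)*(-122 - (-1)*(-63)) = (2 - 30 + 65/3)*(-122 - 1*63) = -19*(-122 - 63)/3 = -19/3*(-185) = 3515/3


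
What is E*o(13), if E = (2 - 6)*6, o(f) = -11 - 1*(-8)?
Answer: 72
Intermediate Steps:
o(f) = -3 (o(f) = -11 + 8 = -3)
E = -24 (E = -4*6 = -24)
E*o(13) = -24*(-3) = 72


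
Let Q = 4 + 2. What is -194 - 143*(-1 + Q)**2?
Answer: -3769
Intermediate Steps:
Q = 6
-194 - 143*(-1 + Q)**2 = -194 - 143*(-1 + 6)**2 = -194 - 143*5**2 = -194 - 143*25 = -194 - 3575 = -3769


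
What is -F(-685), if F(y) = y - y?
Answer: 0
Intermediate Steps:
F(y) = 0
-F(-685) = -1*0 = 0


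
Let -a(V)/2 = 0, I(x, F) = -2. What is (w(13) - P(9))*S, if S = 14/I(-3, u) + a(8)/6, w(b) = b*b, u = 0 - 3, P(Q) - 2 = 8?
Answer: -1113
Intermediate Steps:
P(Q) = 10 (P(Q) = 2 + 8 = 10)
u = -3
a(V) = 0 (a(V) = -2*0 = 0)
w(b) = b²
S = -7 (S = 14/(-2) + 0/6 = 14*(-½) + 0*(⅙) = -7 + 0 = -7)
(w(13) - P(9))*S = (13² - 1*10)*(-7) = (169 - 10)*(-7) = 159*(-7) = -1113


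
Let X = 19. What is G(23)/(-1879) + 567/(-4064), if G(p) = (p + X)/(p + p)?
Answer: -24589383/175633888 ≈ -0.14000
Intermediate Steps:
G(p) = (19 + p)/(2*p) (G(p) = (p + 19)/(p + p) = (19 + p)/((2*p)) = (19 + p)*(1/(2*p)) = (19 + p)/(2*p))
G(23)/(-1879) + 567/(-4064) = ((½)*(19 + 23)/23)/(-1879) + 567/(-4064) = ((½)*(1/23)*42)*(-1/1879) + 567*(-1/4064) = (21/23)*(-1/1879) - 567/4064 = -21/43217 - 567/4064 = -24589383/175633888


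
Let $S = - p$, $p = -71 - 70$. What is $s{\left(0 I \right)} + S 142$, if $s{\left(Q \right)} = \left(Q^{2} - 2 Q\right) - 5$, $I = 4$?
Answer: $20017$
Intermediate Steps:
$p = -141$ ($p = -71 - 70 = -141$)
$S = 141$ ($S = \left(-1\right) \left(-141\right) = 141$)
$s{\left(Q \right)} = -5 + Q^{2} - 2 Q$
$s{\left(0 I \right)} + S 142 = \left(-5 + \left(0 \cdot 4\right)^{2} - 2 \cdot 0 \cdot 4\right) + 141 \cdot 142 = \left(-5 + 0^{2} - 0\right) + 20022 = \left(-5 + 0 + 0\right) + 20022 = -5 + 20022 = 20017$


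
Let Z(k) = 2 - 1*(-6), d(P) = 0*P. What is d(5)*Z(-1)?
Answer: 0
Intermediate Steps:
d(P) = 0
Z(k) = 8 (Z(k) = 2 + 6 = 8)
d(5)*Z(-1) = 0*8 = 0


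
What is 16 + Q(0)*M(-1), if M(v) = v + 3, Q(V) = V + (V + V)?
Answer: 16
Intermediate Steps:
Q(V) = 3*V (Q(V) = V + 2*V = 3*V)
M(v) = 3 + v
16 + Q(0)*M(-1) = 16 + (3*0)*(3 - 1) = 16 + 0*2 = 16 + 0 = 16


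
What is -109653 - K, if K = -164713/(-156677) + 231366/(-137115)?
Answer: -785212056281176/7160922285 ≈ -1.0965e+5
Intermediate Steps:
K = -4555035929/7160922285 (K = -164713*(-1/156677) + 231366*(-1/137115) = 164713/156677 - 77122/45705 = -4555035929/7160922285 ≈ -0.63610)
-109653 - K = -109653 - 1*(-4555035929/7160922285) = -109653 + 4555035929/7160922285 = -785212056281176/7160922285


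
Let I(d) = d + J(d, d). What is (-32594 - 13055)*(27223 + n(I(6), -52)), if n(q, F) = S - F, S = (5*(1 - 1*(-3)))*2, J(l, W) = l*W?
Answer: -1246902435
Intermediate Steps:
J(l, W) = W*l
I(d) = d + d**2 (I(d) = d + d*d = d + d**2)
S = 40 (S = (5*(1 + 3))*2 = (5*4)*2 = 20*2 = 40)
n(q, F) = 40 - F
(-32594 - 13055)*(27223 + n(I(6), -52)) = (-32594 - 13055)*(27223 + (40 - 1*(-52))) = -45649*(27223 + (40 + 52)) = -45649*(27223 + 92) = -45649*27315 = -1246902435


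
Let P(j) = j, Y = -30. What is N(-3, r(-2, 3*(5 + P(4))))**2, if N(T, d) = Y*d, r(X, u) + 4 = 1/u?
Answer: 1144900/81 ≈ 14135.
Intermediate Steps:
r(X, u) = -4 + 1/u
N(T, d) = -30*d
N(-3, r(-2, 3*(5 + P(4))))**2 = (-30*(-4 + 1/(3*(5 + 4))))**2 = (-30*(-4 + 1/(3*9)))**2 = (-30*(-4 + 1/27))**2 = (-30*(-107/27))**2 = (1070/9)**2 = 1144900/81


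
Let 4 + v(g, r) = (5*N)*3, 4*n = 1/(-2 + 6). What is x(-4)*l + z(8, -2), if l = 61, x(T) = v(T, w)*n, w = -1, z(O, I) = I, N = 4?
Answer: 423/2 ≈ 211.50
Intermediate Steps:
n = 1/16 (n = 1/(4*(-2 + 6)) = (1/4)/4 = (1/4)*(1/4) = 1/16 ≈ 0.062500)
v(g, r) = 56 (v(g, r) = -4 + (5*4)*3 = -4 + 20*3 = -4 + 60 = 56)
x(T) = 7/2 (x(T) = 56*(1/16) = 7/2)
x(-4)*l + z(8, -2) = (7/2)*61 - 2 = 427/2 - 2 = 423/2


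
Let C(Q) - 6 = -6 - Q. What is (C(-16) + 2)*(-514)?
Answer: -9252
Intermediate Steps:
C(Q) = -Q (C(Q) = 6 + (-6 - Q) = -Q)
(C(-16) + 2)*(-514) = (-1*(-16) + 2)*(-514) = (16 + 2)*(-514) = 18*(-514) = -9252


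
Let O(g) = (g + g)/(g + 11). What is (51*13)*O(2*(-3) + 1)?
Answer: -1105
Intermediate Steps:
O(g) = 2*g/(11 + g) (O(g) = (2*g)/(11 + g) = 2*g/(11 + g))
(51*13)*O(2*(-3) + 1) = (51*13)*(2*(2*(-3) + 1)/(11 + (2*(-3) + 1))) = 663*(2*(-6 + 1)/(11 + (-6 + 1))) = 663*(2*(-5)/(11 - 5)) = 663*(2*(-5)/6) = 663*(2*(-5)*(⅙)) = 663*(-5/3) = -1105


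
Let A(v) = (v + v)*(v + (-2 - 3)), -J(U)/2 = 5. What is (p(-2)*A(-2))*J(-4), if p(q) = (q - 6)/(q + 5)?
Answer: 2240/3 ≈ 746.67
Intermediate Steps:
p(q) = (-6 + q)/(5 + q)
J(U) = -10 (J(U) = -2*5 = -10)
A(v) = 2*v*(-5 + v) (A(v) = (2*v)*(v - 5) = (2*v)*(-5 + v) = 2*v*(-5 + v))
(p(-2)*A(-2))*J(-4) = (((-6 - 2)/(5 - 2))*(2*(-2)*(-5 - 2)))*(-10) = ((-8/3)*(2*(-2)*(-7)))*(-10) = (((⅓)*(-8))*28)*(-10) = -8/3*28*(-10) = -224/3*(-10) = 2240/3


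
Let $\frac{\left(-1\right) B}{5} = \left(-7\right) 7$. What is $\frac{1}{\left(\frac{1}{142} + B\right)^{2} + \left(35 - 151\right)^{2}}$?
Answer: $\frac{20164}{1481740465} \approx 1.3608 \cdot 10^{-5}$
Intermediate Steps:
$B = 245$ ($B = - 5 \left(\left(-7\right) 7\right) = \left(-5\right) \left(-49\right) = 245$)
$\frac{1}{\left(\frac{1}{142} + B\right)^{2} + \left(35 - 151\right)^{2}} = \frac{1}{\left(\frac{1}{142} + 245\right)^{2} + \left(35 - 151\right)^{2}} = \frac{1}{\left(\frac{1}{142} + 245\right)^{2} + \left(-116\right)^{2}} = \frac{1}{\left(\frac{34791}{142}\right)^{2} + 13456} = \frac{1}{\frac{1210413681}{20164} + 13456} = \frac{1}{\frac{1481740465}{20164}} = \frac{20164}{1481740465}$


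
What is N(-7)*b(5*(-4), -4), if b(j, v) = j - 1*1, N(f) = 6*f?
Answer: 882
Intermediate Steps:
b(j, v) = -1 + j (b(j, v) = j - 1 = -1 + j)
N(-7)*b(5*(-4), -4) = (6*(-7))*(-1 + 5*(-4)) = -42*(-1 - 20) = -42*(-21) = 882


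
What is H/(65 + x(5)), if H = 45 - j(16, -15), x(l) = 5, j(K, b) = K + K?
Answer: 13/70 ≈ 0.18571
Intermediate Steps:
j(K, b) = 2*K
H = 13 (H = 45 - 2*16 = 45 - 1*32 = 45 - 32 = 13)
H/(65 + x(5)) = 13/(65 + 5) = 13/70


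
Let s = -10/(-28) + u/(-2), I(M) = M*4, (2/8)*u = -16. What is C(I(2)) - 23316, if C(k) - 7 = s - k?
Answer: -325985/14 ≈ -23285.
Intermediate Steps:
u = -64 (u = 4*(-16) = -64)
I(M) = 4*M
s = 453/14 (s = -10/(-28) - 64/(-2) = -10*(-1/28) - 64*(-½) = 5/14 + 32 = 453/14 ≈ 32.357)
C(k) = 551/14 - k (C(k) = 7 + (453/14 - k) = 551/14 - k)
C(I(2)) - 23316 = (551/14 - 4*2) - 23316 = (551/14 - 1*8) - 23316 = (551/14 - 8) - 23316 = 439/14 - 23316 = -325985/14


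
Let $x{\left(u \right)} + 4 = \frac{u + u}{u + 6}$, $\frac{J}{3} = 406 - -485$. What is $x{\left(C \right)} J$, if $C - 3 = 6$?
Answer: $- \frac{37422}{5} \approx -7484.4$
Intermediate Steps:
$J = 2673$ ($J = 3 \left(406 - -485\right) = 3 \left(406 + 485\right) = 3 \cdot 891 = 2673$)
$C = 9$ ($C = 3 + 6 = 9$)
$x{\left(u \right)} = -4 + \frac{2 u}{6 + u}$ ($x{\left(u \right)} = -4 + \frac{u + u}{u + 6} = -4 + \frac{2 u}{6 + u}$)
$x{\left(C \right)} J = \frac{2 \left(-12 - 9\right)}{6 + 9} \cdot 2673 = \frac{2 \left(-12 - 9\right)}{15} \cdot 2673 = 2 \cdot \frac{1}{15} \left(-21\right) 2673 = \left(- \frac{14}{5}\right) 2673 = - \frac{37422}{5}$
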